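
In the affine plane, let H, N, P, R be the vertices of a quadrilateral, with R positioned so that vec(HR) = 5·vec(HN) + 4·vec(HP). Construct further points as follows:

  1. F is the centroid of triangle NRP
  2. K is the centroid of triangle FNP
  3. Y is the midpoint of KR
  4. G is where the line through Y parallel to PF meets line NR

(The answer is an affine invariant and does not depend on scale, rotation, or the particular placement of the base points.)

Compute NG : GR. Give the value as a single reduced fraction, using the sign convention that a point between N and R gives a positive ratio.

NG:GR = 2

Choose coordinates H = (0, 0), N = (1, 0), P = (0, 1), R = (5, 4).
1. F is the centroid of triangle NRP ⇒ F = (2, 5/3)
2. K is the centroid of triangle FNP ⇒ K = (1, 8/9)
3. Y is the midpoint of KR ⇒ Y = (3, 22/9)
4. G is where the line through Y parallel to PF meets line NR ⇒ G = (11/3, 8/3)
G = N + t·(R−N) with t = 2/3, so NG:GR = t:(1−t) = 2/3:1/3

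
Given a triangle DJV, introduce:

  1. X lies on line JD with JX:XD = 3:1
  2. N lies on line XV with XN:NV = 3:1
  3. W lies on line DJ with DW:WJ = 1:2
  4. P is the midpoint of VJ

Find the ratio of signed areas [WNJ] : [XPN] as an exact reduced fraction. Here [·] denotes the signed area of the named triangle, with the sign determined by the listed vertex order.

[WNJ]:[XPN] = -16/9

Assign D = (0, 0), J = (1, 0), V = (0, 1) — the answer is frame-independent, so this choice is without loss of generality.
1. X lies on line JD with JX:XD = 3:1 ⇒ X = (1/4, 0)
2. N lies on line XV with XN:NV = 3:1 ⇒ N = (1/16, 3/4)
3. W lies on line DJ with DW:WJ = 1:2 ⇒ W = (1/3, 0)
4. P is the midpoint of VJ ⇒ P = (1/2, 1/2)
2·[WNJ] = -1/2, 2·[XPN] = 9/32
[WNJ]:[XPN] = -1/2:9/32 = -16/9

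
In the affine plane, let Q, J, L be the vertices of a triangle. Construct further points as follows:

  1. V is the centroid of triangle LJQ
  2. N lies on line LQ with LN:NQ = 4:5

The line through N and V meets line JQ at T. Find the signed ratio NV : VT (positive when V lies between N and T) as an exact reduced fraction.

NV:VT = 2/3

Set Q = (0, 0), J = (1, 0), L = (0, 1); any affine frame gives the same invariant.
1. V is the centroid of triangle LJQ ⇒ V = (1/3, 1/3)
2. N lies on line LQ with LN:NQ = 4:5 ⇒ N = (0, 5/9)
line NV meets JQ at T = (5/6, 0)
V = N + t·(T−N) with t = 2/5, so NV:VT = 2/5:3/5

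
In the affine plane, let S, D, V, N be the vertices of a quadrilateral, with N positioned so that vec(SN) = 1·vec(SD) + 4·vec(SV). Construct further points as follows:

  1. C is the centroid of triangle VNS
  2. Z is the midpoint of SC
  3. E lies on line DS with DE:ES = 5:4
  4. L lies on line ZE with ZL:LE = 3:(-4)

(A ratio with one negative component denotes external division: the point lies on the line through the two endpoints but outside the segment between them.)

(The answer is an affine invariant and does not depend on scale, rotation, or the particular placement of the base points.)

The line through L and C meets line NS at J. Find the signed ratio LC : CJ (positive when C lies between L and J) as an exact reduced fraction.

LC:CJ = 17

Assign S = (0, 0), D = (1, 0), V = (0, 1), N = (1, 4) — the answer is frame-independent, so this choice is without loss of generality.
1. C is the centroid of triangle VNS ⇒ C = (1/3, 5/3)
2. Z is the midpoint of SC ⇒ Z = (1/6, 5/6)
3. E lies on line DS with DE:ES = 5:4 ⇒ E = (4/9, 0)
4. L lies on line ZE with ZL:LE = 3:(-4) ⇒ L = (-2/3, 10/3)
line LC meets NS at J = (20/51, 80/51)
C = L + t·(J−L) with t = 17/18, so LC:CJ = 17/18:1/18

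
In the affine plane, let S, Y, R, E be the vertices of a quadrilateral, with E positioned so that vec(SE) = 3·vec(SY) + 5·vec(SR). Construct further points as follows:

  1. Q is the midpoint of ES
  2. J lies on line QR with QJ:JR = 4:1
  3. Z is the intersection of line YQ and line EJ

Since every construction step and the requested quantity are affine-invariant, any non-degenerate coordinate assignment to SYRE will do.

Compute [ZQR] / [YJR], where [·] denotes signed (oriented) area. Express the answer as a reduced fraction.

Choose coordinates S = (0, 0), Y = (1, 0), R = (0, 1), E = (3, 5).
1. Q is the midpoint of ES ⇒ Q = (3/2, 5/2)
2. J lies on line QR with QJ:JR = 4:1 ⇒ J = (3/10, 13/10)
3. Z is the intersection of line YQ and line EJ ⇒ Z = (159/98, 305/98)
2·[ZQR] = -36/49, 2·[YJR] = 3/5
[ZQR]:[YJR] = -36/49:3/5 = -60/49

[ZQR]:[YJR] = -60/49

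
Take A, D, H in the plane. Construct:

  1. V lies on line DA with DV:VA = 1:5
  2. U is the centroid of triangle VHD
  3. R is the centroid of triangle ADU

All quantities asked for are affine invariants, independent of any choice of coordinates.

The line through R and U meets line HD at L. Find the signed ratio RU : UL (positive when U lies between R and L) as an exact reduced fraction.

Set A = (0, 0), D = (1, 0), H = (0, 1); any affine frame gives the same invariant.
1. V lies on line DA with DV:VA = 1:5 ⇒ V = (5/6, 0)
2. U is the centroid of triangle VHD ⇒ U = (11/18, 1/3)
3. R is the centroid of triangle ADU ⇒ R = (29/54, 1/9)
line RU meets HD at L = (5/8, 3/8)
U = R + t·(L−R) with t = 16/19, so RU:UL = 16/19:3/19

RU:UL = 16/3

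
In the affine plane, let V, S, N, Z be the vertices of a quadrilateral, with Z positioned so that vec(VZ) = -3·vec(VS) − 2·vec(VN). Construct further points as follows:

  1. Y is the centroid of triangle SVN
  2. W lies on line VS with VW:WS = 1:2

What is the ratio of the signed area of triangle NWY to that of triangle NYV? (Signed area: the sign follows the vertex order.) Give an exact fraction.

[NWY]:[NYV] = -1/3

Set V = (0, 0), S = (1, 0), N = (0, 1), Z = (-3, -2); any affine frame gives the same invariant.
1. Y is the centroid of triangle SVN ⇒ Y = (1/3, 1/3)
2. W lies on line VS with VW:WS = 1:2 ⇒ W = (1/3, 0)
2·[NWY] = 1/9, 2·[NYV] = -1/3
[NWY]:[NYV] = 1/9:-1/3 = -1/3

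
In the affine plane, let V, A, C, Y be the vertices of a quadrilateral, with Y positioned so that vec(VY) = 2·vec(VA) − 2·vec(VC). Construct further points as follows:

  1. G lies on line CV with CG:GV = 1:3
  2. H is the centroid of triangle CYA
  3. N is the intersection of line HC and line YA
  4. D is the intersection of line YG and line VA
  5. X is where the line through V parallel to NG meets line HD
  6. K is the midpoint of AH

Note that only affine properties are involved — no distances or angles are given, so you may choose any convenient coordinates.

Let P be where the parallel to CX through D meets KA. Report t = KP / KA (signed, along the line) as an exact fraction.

Set V = (0, 0), A = (1, 0), C = (0, 1), Y = (2, -2); any affine frame gives the same invariant.
1. G lies on line CV with CG:GV = 1:3 ⇒ G = (0, 3/4)
2. H is the centroid of triangle CYA ⇒ H = (1, -1/3)
3. N is the intersection of line HC and line YA ⇒ N = (3/2, -1)
4. D is the intersection of line YG and line VA ⇒ D = (6/11, 0)
5. X is where the line through V parallel to NG meets line HD ⇒ X = (-12/13, 14/13)
6. K is the midpoint of AH ⇒ K = (1, -1/6)
through D parallel to CX: direction (-12/13, 1/13); meets KA at P = (1, -5/132)
P = K + t·(A−K) with t = 17/22

t = 17/22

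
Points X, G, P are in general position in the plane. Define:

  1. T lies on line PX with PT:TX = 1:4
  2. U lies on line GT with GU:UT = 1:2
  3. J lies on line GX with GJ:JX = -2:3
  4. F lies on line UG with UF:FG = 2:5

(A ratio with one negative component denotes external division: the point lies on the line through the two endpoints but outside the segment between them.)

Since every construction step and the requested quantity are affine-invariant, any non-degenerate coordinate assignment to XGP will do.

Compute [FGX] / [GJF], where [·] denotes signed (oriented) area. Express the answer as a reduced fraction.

Choose coordinates X = (0, 0), G = (1, 0), P = (0, 1).
1. T lies on line PX with PT:TX = 1:4 ⇒ T = (0, 4/5)
2. U lies on line GT with GU:UT = 1:2 ⇒ U = (2/3, 4/15)
3. J lies on line GX with GJ:JX = -2:3 ⇒ J = (3, 0)
4. F lies on line UG with UF:FG = 2:5 ⇒ F = (16/21, 4/21)
2·[FGX] = -4/21, 2·[GJF] = 8/21
[FGX]:[GJF] = -4/21:8/21 = -1/2

[FGX]:[GJF] = -1/2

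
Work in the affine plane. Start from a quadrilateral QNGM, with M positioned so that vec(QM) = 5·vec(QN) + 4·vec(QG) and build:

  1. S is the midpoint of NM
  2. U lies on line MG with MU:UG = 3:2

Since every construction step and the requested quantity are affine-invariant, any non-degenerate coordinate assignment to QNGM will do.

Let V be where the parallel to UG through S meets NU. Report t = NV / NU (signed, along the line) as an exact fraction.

t = 1/2

Assign Q = (0, 0), N = (1, 0), G = (0, 1), M = (5, 4) — the answer is frame-independent, so this choice is without loss of generality.
1. S is the midpoint of NM ⇒ S = (3, 2)
2. U lies on line MG with MU:UG = 3:2 ⇒ U = (2, 11/5)
through S parallel to UG: direction (-2, -6/5); meets NU at V = (3/2, 11/10)
V = N + t·(U−N) with t = 1/2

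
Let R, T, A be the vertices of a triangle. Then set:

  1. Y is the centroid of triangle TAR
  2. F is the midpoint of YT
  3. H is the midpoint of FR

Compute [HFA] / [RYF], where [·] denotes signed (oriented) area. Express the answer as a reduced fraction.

[HFA]:[RYF] = -2

Choose coordinates R = (0, 0), T = (1, 0), A = (0, 1).
1. Y is the centroid of triangle TAR ⇒ Y = (1/3, 1/3)
2. F is the midpoint of YT ⇒ F = (2/3, 1/6)
3. H is the midpoint of FR ⇒ H = (1/3, 1/12)
2·[HFA] = 1/3, 2·[RYF] = -1/6
[HFA]:[RYF] = 1/3:-1/6 = -2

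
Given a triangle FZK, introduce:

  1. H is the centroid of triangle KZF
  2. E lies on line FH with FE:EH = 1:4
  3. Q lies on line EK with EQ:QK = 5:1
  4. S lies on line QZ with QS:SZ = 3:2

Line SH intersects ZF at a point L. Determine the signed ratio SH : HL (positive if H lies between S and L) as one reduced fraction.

SH:HL = 1/75

Work in coordinates with F = (0, 0), Z = (1, 0), K = (0, 1).
1. H is the centroid of triangle KZF ⇒ H = (1/3, 1/3)
2. E lies on line FH with FE:EH = 1:4 ⇒ E = (1/15, 1/15)
3. Q lies on line EK with EQ:QK = 5:1 ⇒ Q = (1/90, 38/45)
4. S lies on line QZ with QS:SZ = 3:2 ⇒ S = (136/225, 76/225)
line SH meets ZF at L = (-20, 0)
H = S + t·(L−S) with t = 1/76, so SH:HL = 1/76:75/76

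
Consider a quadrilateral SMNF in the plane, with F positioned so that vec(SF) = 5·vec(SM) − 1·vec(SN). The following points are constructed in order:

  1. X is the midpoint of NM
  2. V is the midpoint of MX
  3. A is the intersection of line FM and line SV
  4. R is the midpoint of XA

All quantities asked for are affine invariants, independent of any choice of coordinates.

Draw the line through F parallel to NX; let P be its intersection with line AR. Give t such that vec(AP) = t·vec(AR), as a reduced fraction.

t = 16

Choose coordinates S = (0, 0), M = (1, 0), N = (0, 1), F = (5, -1).
1. X is the midpoint of NM ⇒ X = (1/2, 1/2)
2. V is the midpoint of MX ⇒ V = (3/4, 1/4)
3. A is the intersection of line FM and line SV ⇒ A = (3/7, 1/7)
4. R is the midpoint of XA ⇒ R = (13/28, 9/28)
through F parallel to NX: direction (1/2, -1/2); meets AR at P = (1, 3)
P = A + t·(R−A) with t = 16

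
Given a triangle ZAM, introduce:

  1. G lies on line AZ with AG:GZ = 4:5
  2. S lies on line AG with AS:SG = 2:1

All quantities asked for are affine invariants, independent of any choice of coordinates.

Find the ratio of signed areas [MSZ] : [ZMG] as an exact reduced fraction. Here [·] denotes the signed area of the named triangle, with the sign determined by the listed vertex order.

[MSZ]:[ZMG] = 19/15

Choose coordinates Z = (0, 0), A = (1, 0), M = (0, 1).
1. G lies on line AZ with AG:GZ = 4:5 ⇒ G = (5/9, 0)
2. S lies on line AG with AS:SG = 2:1 ⇒ S = (19/27, 0)
2·[MSZ] = -19/27, 2·[ZMG] = -5/9
[MSZ]:[ZMG] = -19/27:-5/9 = 19/15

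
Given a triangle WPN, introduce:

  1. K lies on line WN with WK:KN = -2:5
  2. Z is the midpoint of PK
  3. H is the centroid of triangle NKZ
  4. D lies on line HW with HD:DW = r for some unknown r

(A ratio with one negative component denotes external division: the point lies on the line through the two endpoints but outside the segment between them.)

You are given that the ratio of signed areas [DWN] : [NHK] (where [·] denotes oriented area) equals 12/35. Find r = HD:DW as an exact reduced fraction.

r = 3/4

Choose coordinates W = (0, 0), P = (1, 0), N = (0, 1).
1. K lies on line WN with WK:KN = -2:5 ⇒ K = (0, -2/3)
2. Z is the midpoint of PK ⇒ Z = (1/2, -1/3)
3. H is the centroid of triangle NKZ ⇒ H = (1/6, 0)
4. With HD:DW = r, write λ = r/(r+1) so D = H + λ·(W−H); D is affine-linear in λ
Every point depending on D is an affine combination of D and λ-independent points, so each such coordinate is linear in λ; the λ² term in each signed area is a multiple of (W−H)×(W−H) = 0, so 2·[DWN] and 2·[NHK] are each linear in λ. Evaluating at λ=0 and λ=1:
  2·[DWN] = 1/6·λ − 1/6,   2·[NHK] = -5/18
So [DWN]:[NHK] = (1/6·λ − 1/6) / (-5/18). Setting this equal to 12/35:
  1/6·λ − 1/6 = 12/35·(-5/18)  ⇒  λ = 3/7
Then r = λ/(1−λ) = (3/7)/(4/7) = 3/4. Check: with r = 3/4, D = (2/21, 0) and [DWN]:[NHK] = 12/35 as required.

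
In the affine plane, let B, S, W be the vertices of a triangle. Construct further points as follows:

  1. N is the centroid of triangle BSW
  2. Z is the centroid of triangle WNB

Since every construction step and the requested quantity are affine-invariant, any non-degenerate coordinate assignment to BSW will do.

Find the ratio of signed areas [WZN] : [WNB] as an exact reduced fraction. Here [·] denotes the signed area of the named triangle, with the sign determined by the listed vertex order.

Assign B = (0, 0), S = (1, 0), W = (0, 1) — the answer is frame-independent, so this choice is without loss of generality.
1. N is the centroid of triangle BSW ⇒ N = (1/3, 1/3)
2. Z is the centroid of triangle WNB ⇒ Z = (1/9, 4/9)
2·[WZN] = 1/9, 2·[WNB] = -1/3
[WZN]:[WNB] = 1/9:-1/3 = -1/3

[WZN]:[WNB] = -1/3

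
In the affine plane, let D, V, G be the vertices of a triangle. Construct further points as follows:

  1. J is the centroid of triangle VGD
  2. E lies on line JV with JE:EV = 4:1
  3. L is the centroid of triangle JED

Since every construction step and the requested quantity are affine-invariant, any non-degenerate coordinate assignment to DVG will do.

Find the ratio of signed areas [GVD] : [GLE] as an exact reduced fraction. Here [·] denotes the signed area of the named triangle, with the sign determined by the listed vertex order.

[GVD]:[GLE] = -45/17

Choose coordinates D = (0, 0), V = (1, 0), G = (0, 1).
1. J is the centroid of triangle VGD ⇒ J = (1/3, 1/3)
2. E lies on line JV with JE:EV = 4:1 ⇒ E = (13/15, 1/15)
3. L is the centroid of triangle JED ⇒ L = (2/5, 2/15)
2·[GVD] = -1, 2·[GLE] = 17/45
[GVD]:[GLE] = -1:17/45 = -45/17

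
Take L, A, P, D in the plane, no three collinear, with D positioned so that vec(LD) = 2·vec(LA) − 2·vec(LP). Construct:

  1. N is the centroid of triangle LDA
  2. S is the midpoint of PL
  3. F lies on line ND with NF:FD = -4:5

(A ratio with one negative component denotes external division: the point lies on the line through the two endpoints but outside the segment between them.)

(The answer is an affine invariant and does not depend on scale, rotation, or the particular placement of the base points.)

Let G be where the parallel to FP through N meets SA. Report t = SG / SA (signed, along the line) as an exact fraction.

t = 1/13

Work in coordinates with L = (0, 0), A = (1, 0), P = (0, 1), D = (2, -2).
1. N is the centroid of triangle LDA ⇒ N = (1, -2/3)
2. S is the midpoint of PL ⇒ S = (0, 1/2)
3. F lies on line ND with NF:FD = -4:5 ⇒ F = (-3, 14/3)
through N parallel to FP: direction (3, -11/3); meets SA at G = (1/13, 6/13)
G = S + t·(A−S) with t = 1/13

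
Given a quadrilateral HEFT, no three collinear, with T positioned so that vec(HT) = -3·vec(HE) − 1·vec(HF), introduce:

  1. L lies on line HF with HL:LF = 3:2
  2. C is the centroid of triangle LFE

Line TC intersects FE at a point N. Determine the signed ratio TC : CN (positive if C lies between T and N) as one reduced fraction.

TC:CN = 73/2

Assign H = (0, 0), E = (1, 0), F = (0, 1), T = (-3, -1) — the answer is frame-independent, so this choice is without loss of generality.
1. L lies on line HF with HL:LF = 3:2 ⇒ L = (0, 3/5)
2. C is the centroid of triangle LFE ⇒ C = (1/3, 8/15)
line TC meets FE at N = (31/73, 42/73)
C = T + t·(N−T) with t = 73/75, so TC:CN = 73/75:2/75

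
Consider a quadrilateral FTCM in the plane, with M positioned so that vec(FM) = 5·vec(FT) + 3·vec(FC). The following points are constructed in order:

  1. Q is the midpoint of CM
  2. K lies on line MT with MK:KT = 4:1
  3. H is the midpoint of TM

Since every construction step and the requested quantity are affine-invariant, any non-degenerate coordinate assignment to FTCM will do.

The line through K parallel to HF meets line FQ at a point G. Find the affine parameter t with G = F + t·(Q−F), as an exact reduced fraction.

t = -2/5

Choose coordinates F = (0, 0), T = (1, 0), C = (0, 1), M = (5, 3).
1. Q is the midpoint of CM ⇒ Q = (5/2, 2)
2. K lies on line MT with MK:KT = 4:1 ⇒ K = (9/5, 3/5)
3. H is the midpoint of TM ⇒ H = (3, 3/2)
through K parallel to HF: direction (-3, -3/2); meets FQ at G = (-1, -4/5)
G = F + t·(Q−F) with t = -2/5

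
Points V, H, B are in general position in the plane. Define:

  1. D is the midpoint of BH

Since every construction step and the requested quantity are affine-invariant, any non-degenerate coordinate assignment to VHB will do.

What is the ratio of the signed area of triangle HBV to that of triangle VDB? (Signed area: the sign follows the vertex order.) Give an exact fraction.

[HBV]:[VDB] = 2

Choose coordinates V = (0, 0), H = (1, 0), B = (0, 1).
1. D is the midpoint of BH ⇒ D = (1/2, 1/2)
2·[HBV] = 1, 2·[VDB] = 1/2
[HBV]:[VDB] = 1:1/2 = 2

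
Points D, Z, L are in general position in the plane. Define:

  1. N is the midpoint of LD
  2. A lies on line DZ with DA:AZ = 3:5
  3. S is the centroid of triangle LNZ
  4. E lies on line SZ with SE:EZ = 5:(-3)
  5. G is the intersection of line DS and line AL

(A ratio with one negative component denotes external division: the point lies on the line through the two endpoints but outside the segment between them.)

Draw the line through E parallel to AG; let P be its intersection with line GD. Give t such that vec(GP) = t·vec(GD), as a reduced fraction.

t = -43/12

Set D = (0, 0), Z = (1, 0), L = (0, 1); any affine frame gives the same invariant.
1. N is the midpoint of LD ⇒ N = (0, 1/2)
2. A lies on line DZ with DA:AZ = 3:5 ⇒ A = (3/8, 0)
3. S is the centroid of triangle LNZ ⇒ S = (1/3, 1/2)
4. E lies on line SZ with SE:EZ = 5:(-3) ⇒ E = (2, -3/4)
5. G is the intersection of line DS and line AL ⇒ G = (6/25, 9/25)
through E parallel to AG: direction (-27/200, 9/25); meets GD at P = (11/10, 33/20)
P = G + t·(D−G) with t = -43/12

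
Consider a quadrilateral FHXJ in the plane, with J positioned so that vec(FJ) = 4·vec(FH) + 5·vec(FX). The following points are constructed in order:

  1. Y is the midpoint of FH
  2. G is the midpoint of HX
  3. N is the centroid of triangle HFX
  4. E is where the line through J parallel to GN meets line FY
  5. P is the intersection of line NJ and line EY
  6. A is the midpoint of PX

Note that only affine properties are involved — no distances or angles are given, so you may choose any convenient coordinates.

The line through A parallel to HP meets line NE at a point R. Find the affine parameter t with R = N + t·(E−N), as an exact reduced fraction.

Work in coordinates with F = (0, 0), H = (1, 0), X = (0, 1), J = (4, 5).
1. Y is the midpoint of FH ⇒ Y = (1/2, 0)
2. G is the midpoint of HX ⇒ G = (1/2, 1/2)
3. N is the centroid of triangle HFX ⇒ N = (1/3, 1/3)
4. E is where the line through J parallel to GN meets line FY ⇒ E = (-1, 0)
5. P is the intersection of line NJ and line EY ⇒ P = (1/14, 0)
6. A is the midpoint of PX ⇒ A = (1/28, 1/2)
through A parallel to HP: direction (-13/14, 0); meets NE at R = (1, 1/2)
R = N + t·(E−N) with t = -1/2

t = -1/2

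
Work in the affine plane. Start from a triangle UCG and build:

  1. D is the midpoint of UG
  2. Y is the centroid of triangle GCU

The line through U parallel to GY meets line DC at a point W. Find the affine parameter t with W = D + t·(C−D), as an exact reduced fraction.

t = -1/3

Assign U = (0, 0), C = (1, 0), G = (0, 1) — the answer is frame-independent, so this choice is without loss of generality.
1. D is the midpoint of UG ⇒ D = (0, 1/2)
2. Y is the centroid of triangle GCU ⇒ Y = (1/3, 1/3)
through U parallel to GY: direction (1/3, -2/3); meets DC at W = (-1/3, 2/3)
W = D + t·(C−D) with t = -1/3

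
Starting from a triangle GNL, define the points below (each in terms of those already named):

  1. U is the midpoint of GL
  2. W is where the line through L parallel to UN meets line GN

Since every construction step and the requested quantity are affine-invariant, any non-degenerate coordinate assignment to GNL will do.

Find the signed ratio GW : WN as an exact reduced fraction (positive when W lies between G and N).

GW:WN = -2

Work in coordinates with G = (0, 0), N = (1, 0), L = (0, 1).
1. U is the midpoint of GL ⇒ U = (0, 1/2)
2. W is where the line through L parallel to UN meets line GN ⇒ W = (2, 0)
W = G + t·(N−G) with t = 2, so GW:WN = t:(1−t) = 2:-1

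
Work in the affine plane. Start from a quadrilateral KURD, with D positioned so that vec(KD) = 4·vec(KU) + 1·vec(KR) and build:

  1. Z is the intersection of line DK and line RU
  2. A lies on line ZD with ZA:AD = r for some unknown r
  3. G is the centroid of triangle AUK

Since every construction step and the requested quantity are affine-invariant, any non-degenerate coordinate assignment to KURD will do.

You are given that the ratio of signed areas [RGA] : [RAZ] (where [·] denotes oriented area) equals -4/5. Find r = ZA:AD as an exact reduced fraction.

Work in coordinates with K = (0, 0), U = (1, 0), R = (0, 1), D = (4, 1).
1. Z is the intersection of line DK and line RU ⇒ Z = (4/5, 1/5)
2. With ZA:AD = r, write λ = r/(r+1) so A = Z + λ·(D−Z); A is affine-linear in λ
3. G is the centroid of triangle AUK ⇒ G is an affine combination of earlier points and hence also affine-linear in λ
Every point depending on A is an affine combination of A and λ-independent points, so each such coordinate is linear in λ; the λ² term in each signed area is a multiple of (D−Z)×(D−Z) = 0, so 2·[RGA] and 2·[RAZ] are each linear in λ. Evaluating at λ=0 and λ=1:
  2·[RGA] = 12/5·λ + 4/15,   2·[RAZ] = -16/5·λ
So [RGA]:[RAZ] = (12/5·λ + 4/15) / (-16/5·λ). Setting this equal to -4/5:
  12/5·λ + 4/15 = -4/5·(-16/5·λ)  ⇒  λ = 5/3
Then r = λ/(1−λ) = (5/3)/(-2/3) = -5/2. Check: with r = -5/2, A = (92/15, 23/15) and [RGA]:[RAZ] = -4/5 as required.

r = -5/2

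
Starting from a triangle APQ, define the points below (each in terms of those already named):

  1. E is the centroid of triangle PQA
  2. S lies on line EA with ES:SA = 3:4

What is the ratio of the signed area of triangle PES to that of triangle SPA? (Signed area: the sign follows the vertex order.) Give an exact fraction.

[PES]:[SPA] = -3/4

Set A = (0, 0), P = (1, 0), Q = (0, 1); any affine frame gives the same invariant.
1. E is the centroid of triangle PQA ⇒ E = (1/3, 1/3)
2. S lies on line EA with ES:SA = 3:4 ⇒ S = (4/21, 4/21)
2·[PES] = 1/7, 2·[SPA] = -4/21
[PES]:[SPA] = 1/7:-4/21 = -3/4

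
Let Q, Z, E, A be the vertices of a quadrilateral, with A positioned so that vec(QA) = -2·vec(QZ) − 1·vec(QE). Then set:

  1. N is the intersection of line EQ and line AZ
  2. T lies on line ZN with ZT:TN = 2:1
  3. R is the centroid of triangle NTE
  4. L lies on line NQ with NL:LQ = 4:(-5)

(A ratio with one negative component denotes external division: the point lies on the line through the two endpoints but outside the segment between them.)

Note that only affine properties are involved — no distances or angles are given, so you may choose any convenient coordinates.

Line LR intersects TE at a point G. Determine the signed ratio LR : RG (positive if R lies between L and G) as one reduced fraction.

Work in coordinates with Q = (0, 0), Z = (1, 0), E = (0, 1), A = (-2, -1).
1. N is the intersection of line EQ and line AZ ⇒ N = (0, -1/3)
2. T lies on line ZN with ZT:TN = 2:1 ⇒ T = (1/3, -2/9)
3. R is the centroid of triangle NTE ⇒ R = (1/9, 4/27)
4. L lies on line NQ with NL:LQ = 4:(-5) ⇒ L = (0, -5/3)
line LR meets TE at G = (2/15, 23/45)
R = L + t·(G−L) with t = 5/6, so LR:RG = 5/6:1/6

LR:RG = 5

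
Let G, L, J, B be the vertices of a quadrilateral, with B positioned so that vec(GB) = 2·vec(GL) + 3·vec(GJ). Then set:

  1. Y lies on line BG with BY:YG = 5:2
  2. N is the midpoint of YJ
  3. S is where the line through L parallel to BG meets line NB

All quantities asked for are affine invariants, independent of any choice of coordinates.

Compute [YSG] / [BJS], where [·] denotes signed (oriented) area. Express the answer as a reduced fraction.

[YSG]:[BJS] = 2/5

Choose coordinates G = (0, 0), L = (1, 0), J = (0, 1), B = (2, 3).
1. Y lies on line BG with BY:YG = 5:2 ⇒ Y = (4/7, 6/7)
2. N is the midpoint of YJ ⇒ N = (2/7, 13/14)
3. S is where the line through L parallel to BG meets line NB ⇒ S = (50/7, 129/14)
2·[YSG] = -6/7, 2·[BJS] = -15/7
[YSG]:[BJS] = -6/7:-15/7 = 2/5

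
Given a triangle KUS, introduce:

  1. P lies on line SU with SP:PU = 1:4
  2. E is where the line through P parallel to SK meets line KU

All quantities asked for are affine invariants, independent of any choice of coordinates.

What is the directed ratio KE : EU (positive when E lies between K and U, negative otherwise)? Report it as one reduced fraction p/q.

KE:EU = 1/4

Work in coordinates with K = (0, 0), U = (1, 0), S = (0, 1).
1. P lies on line SU with SP:PU = 1:4 ⇒ P = (1/5, 4/5)
2. E is where the line through P parallel to SK meets line KU ⇒ E = (1/5, 0)
E = K + t·(U−K) with t = 1/5, so KE:EU = t:(1−t) = 1/5:4/5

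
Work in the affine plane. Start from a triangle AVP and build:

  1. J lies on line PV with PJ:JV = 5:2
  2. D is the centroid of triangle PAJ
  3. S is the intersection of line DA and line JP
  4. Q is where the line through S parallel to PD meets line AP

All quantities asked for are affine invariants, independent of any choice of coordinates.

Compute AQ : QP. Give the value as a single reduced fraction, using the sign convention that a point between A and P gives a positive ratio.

Set A = (0, 0), V = (1, 0), P = (0, 1); any affine frame gives the same invariant.
1. J lies on line PV with PJ:JV = 5:2 ⇒ J = (5/7, 2/7)
2. D is the centroid of triangle PAJ ⇒ D = (5/21, 3/7)
3. S is the intersection of line DA and line JP ⇒ S = (5/14, 9/14)
4. Q is where the line through S parallel to PD meets line AP ⇒ Q = (0, 3/2)
Q = A + t·(P−A) with t = 3/2, so AQ:QP = t:(1−t) = 3/2:-1/2

AQ:QP = -3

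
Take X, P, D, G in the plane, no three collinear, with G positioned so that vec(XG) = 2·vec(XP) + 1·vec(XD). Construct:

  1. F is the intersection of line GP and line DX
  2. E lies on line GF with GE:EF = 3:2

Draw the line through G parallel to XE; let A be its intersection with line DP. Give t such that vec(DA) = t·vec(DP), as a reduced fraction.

Work in coordinates with X = (0, 0), P = (1, 0), D = (0, 1), G = (2, 1).
1. F is the intersection of line GP and line DX ⇒ F = (0, -1)
2. E lies on line GF with GE:EF = 3:2 ⇒ E = (4/5, -1/5)
through G parallel to XE: direction (4/5, -1/5); meets DP at A = (-2/3, 5/3)
A = D + t·(P−D) with t = -2/3

t = -2/3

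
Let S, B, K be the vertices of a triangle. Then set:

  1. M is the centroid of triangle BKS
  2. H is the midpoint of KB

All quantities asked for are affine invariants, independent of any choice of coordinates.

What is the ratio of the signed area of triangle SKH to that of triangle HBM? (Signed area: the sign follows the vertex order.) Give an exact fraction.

[SKH]:[HBM] = 3

Choose coordinates S = (0, 0), B = (1, 0), K = (0, 1).
1. M is the centroid of triangle BKS ⇒ M = (1/3, 1/3)
2. H is the midpoint of KB ⇒ H = (1/2, 1/2)
2·[SKH] = -1/2, 2·[HBM] = -1/6
[SKH]:[HBM] = -1/2:-1/6 = 3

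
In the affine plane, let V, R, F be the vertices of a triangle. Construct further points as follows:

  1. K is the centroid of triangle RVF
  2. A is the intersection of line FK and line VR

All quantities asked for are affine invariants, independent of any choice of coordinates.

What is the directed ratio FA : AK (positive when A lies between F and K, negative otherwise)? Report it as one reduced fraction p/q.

Set V = (0, 0), R = (1, 0), F = (0, 1); any affine frame gives the same invariant.
1. K is the centroid of triangle RVF ⇒ K = (1/3, 1/3)
2. A is the intersection of line FK and line VR ⇒ A = (1/2, 0)
A = F + t·(K−F) with t = 3/2, so FA:AK = t:(1−t) = 3/2:-1/2

FA:AK = -3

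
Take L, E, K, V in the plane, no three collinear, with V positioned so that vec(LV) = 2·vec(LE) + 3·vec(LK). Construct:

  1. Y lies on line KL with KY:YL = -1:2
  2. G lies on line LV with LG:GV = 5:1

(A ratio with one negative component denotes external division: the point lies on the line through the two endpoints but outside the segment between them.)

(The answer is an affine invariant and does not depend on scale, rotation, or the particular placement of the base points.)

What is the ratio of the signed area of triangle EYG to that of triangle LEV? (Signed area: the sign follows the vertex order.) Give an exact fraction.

Set L = (0, 0), E = (1, 0), K = (0, 1), V = (2, 3); any affine frame gives the same invariant.
1. Y lies on line KL with KY:YL = -1:2 ⇒ Y = (0, 2)
2. G lies on line LV with LG:GV = 5:1 ⇒ G = (5/3, 5/2)
2·[EYG] = -23/6, 2·[LEV] = 3
[EYG]:[LEV] = -23/6:3 = -23/18

[EYG]:[LEV] = -23/18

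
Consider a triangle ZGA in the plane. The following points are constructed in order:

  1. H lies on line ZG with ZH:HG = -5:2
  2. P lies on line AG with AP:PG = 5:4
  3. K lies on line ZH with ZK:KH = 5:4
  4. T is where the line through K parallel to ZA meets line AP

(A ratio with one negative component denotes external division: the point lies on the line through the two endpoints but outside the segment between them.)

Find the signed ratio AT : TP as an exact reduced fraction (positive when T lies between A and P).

Choose coordinates Z = (0, 0), G = (1, 0), A = (0, 1).
1. H lies on line ZG with ZH:HG = -5:2 ⇒ H = (5/3, 0)
2. P lies on line AG with AP:PG = 5:4 ⇒ P = (5/9, 4/9)
3. K lies on line ZH with ZK:KH = 5:4 ⇒ K = (25/27, 0)
4. T is where the line through K parallel to ZA meets line AP ⇒ T = (25/27, 2/27)
T = A + t·(P−A) with t = 5/3, so AT:TP = t:(1−t) = 5/3:-2/3

AT:TP = -5/2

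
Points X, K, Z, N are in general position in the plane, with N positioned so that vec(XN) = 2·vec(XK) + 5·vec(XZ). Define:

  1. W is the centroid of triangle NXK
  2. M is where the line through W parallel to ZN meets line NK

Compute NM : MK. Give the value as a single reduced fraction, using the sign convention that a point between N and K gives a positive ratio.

NM:MK = 4/5

Choose coordinates X = (0, 0), K = (1, 0), Z = (0, 1), N = (2, 5).
1. W is the centroid of triangle NXK ⇒ W = (1, 5/3)
2. M is where the line through W parallel to ZN meets line NK ⇒ M = (14/9, 25/9)
M = N + t·(K−N) with t = 4/9, so NM:MK = t:(1−t) = 4/9:5/9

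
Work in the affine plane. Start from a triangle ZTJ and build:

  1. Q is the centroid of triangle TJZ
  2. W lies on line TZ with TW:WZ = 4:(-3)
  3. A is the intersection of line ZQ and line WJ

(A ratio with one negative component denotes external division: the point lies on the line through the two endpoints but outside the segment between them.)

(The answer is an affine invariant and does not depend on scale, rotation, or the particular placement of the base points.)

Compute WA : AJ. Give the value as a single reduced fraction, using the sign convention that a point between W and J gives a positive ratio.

Set Z = (0, 0), T = (1, 0), J = (0, 1); any affine frame gives the same invariant.
1. Q is the centroid of triangle TJZ ⇒ Q = (1/3, 1/3)
2. W lies on line TZ with TW:WZ = 4:(-3) ⇒ W = (-3, 0)
3. A is the intersection of line ZQ and line WJ ⇒ A = (3/2, 3/2)
A = W + t·(J−W) with t = 3/2, so WA:AJ = t:(1−t) = 3/2:-1/2

WA:AJ = -3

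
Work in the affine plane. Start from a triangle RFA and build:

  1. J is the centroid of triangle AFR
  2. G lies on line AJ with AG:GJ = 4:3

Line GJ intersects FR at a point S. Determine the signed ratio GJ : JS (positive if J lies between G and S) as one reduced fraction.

GJ:JS = 6/7

Choose coordinates R = (0, 0), F = (1, 0), A = (0, 1).
1. J is the centroid of triangle AFR ⇒ J = (1/3, 1/3)
2. G lies on line AJ with AG:GJ = 4:3 ⇒ G = (4/21, 13/21)
line GJ meets FR at S = (1/2, 0)
J = G + t·(S−G) with t = 6/13, so GJ:JS = 6/13:7/13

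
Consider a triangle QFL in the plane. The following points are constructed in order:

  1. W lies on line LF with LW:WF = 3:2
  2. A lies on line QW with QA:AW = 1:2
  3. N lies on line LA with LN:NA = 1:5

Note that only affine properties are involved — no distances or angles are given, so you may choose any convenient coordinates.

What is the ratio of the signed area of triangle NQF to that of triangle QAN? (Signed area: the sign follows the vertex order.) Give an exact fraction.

[NQF]:[QAN] = 77/15

Set Q = (0, 0), F = (1, 0), L = (0, 1); any affine frame gives the same invariant.
1. W lies on line LF with LW:WF = 3:2 ⇒ W = (3/5, 2/5)
2. A lies on line QW with QA:AW = 1:2 ⇒ A = (1/5, 2/15)
3. N lies on line LA with LN:NA = 1:5 ⇒ N = (1/30, 77/90)
2·[NQF] = 77/90, 2·[QAN] = 1/6
[NQF]:[QAN] = 77/90:1/6 = 77/15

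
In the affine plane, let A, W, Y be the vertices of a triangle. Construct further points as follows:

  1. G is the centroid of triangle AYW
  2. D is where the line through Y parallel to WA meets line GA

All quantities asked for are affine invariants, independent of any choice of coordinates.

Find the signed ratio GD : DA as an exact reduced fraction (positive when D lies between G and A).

Set A = (0, 0), W = (1, 0), Y = (0, 1); any affine frame gives the same invariant.
1. G is the centroid of triangle AYW ⇒ G = (1/3, 1/3)
2. D is where the line through Y parallel to WA meets line GA ⇒ D = (1, 1)
D = G + t·(A−G) with t = -2, so GD:DA = t:(1−t) = -2:3

GD:DA = -2/3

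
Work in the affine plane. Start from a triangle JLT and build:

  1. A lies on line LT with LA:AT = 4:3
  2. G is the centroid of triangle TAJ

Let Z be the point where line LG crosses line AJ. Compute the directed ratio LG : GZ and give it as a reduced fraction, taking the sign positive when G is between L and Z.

LG:GZ = -5

Assign J = (0, 0), L = (1, 0), T = (0, 1) — the answer is frame-independent, so this choice is without loss of generality.
1. A lies on line LT with LA:AT = 4:3 ⇒ A = (3/7, 4/7)
2. G is the centroid of triangle TAJ ⇒ G = (1/7, 11/21)
line LG meets AJ at Z = (11/35, 44/105)
G = L + t·(Z−L) with t = 5/4, so LG:GZ = 5/4:-1/4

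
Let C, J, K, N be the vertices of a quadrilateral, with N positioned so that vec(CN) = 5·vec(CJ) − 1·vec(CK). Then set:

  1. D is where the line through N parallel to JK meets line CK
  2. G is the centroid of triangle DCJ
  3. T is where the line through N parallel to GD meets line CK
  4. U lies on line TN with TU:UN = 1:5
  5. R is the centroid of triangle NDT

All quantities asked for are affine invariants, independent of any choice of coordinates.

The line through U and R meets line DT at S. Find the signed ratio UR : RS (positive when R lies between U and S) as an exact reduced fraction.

Choose coordinates C = (0, 0), J = (1, 0), K = (0, 1), N = (5, -1).
1. D is where the line through N parallel to JK meets line CK ⇒ D = (0, 4)
2. G is the centroid of triangle DCJ ⇒ G = (1/3, 4/3)
3. T is where the line through N parallel to GD meets line CK ⇒ T = (0, 39)
4. U lies on line TN with TU:UN = 1:5 ⇒ U = (5/6, 97/3)
5. R is the centroid of triangle NDT ⇒ R = (5/3, 14)
line UR meets DT at S = (0, 152/3)
R = U + t·(S−U) with t = -1, so UR:RS = -1:2

UR:RS = -1/2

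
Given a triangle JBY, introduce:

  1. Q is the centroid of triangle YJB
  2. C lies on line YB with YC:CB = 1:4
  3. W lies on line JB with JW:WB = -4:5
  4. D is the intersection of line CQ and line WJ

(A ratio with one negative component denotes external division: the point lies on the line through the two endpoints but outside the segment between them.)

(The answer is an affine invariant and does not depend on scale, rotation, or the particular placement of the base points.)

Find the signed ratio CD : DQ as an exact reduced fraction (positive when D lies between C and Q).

CD:DQ = -12/5

Assign J = (0, 0), B = (1, 0), Y = (0, 1) — the answer is frame-independent, so this choice is without loss of generality.
1. Q is the centroid of triangle YJB ⇒ Q = (1/3, 1/3)
2. C lies on line YB with YC:CB = 1:4 ⇒ C = (1/5, 4/5)
3. W lies on line JB with JW:WB = -4:5 ⇒ W = (-4, 0)
4. D is the intersection of line CQ and line WJ ⇒ D = (3/7, 0)
D = C + t·(Q−C) with t = 12/7, so CD:DQ = t:(1−t) = 12/7:-5/7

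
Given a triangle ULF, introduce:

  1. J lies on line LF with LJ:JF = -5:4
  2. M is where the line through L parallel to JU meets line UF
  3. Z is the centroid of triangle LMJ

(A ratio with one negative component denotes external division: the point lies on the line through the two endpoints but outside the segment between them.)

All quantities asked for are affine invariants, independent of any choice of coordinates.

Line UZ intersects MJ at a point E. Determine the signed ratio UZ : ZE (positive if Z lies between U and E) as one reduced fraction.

Choose coordinates U = (0, 0), L = (1, 0), F = (0, 1).
1. J lies on line LF with LJ:JF = -5:4 ⇒ J = (-4, 5)
2. M is where the line through L parallel to JU meets line UF ⇒ M = (0, 5/4)
3. Z is the centroid of triangle LMJ ⇒ Z = (-1, 25/12)
line UZ meets MJ at E = (-12/11, 25/11)
Z = U + t·(E−U) with t = 11/12, so UZ:ZE = 11/12:1/12

UZ:ZE = 11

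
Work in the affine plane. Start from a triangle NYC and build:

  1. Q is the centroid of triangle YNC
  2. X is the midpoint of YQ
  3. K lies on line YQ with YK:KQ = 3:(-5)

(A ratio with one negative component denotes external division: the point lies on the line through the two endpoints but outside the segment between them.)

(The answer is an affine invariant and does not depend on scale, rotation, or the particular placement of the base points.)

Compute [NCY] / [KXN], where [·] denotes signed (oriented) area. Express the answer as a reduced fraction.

[NCY]:[KXN] = -3/2

Assign N = (0, 0), Y = (1, 0), C = (0, 1) — the answer is frame-independent, so this choice is without loss of generality.
1. Q is the centroid of triangle YNC ⇒ Q = (1/3, 1/3)
2. X is the midpoint of YQ ⇒ X = (2/3, 1/6)
3. K lies on line YQ with YK:KQ = 3:(-5) ⇒ K = (2, -1/2)
2·[NCY] = -1, 2·[KXN] = 2/3
[NCY]:[KXN] = -1:2/3 = -3/2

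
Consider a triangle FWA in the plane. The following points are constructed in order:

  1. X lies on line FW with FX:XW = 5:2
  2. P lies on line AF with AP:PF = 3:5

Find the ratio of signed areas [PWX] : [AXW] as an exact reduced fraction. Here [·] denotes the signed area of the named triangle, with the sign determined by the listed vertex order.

[PWX]:[AXW] = -5/8

Work in coordinates with F = (0, 0), W = (1, 0), A = (0, 1).
1. X lies on line FW with FX:XW = 5:2 ⇒ X = (5/7, 0)
2. P lies on line AF with AP:PF = 3:5 ⇒ P = (0, 5/8)
2·[PWX] = -5/28, 2·[AXW] = 2/7
[PWX]:[AXW] = -5/28:2/7 = -5/8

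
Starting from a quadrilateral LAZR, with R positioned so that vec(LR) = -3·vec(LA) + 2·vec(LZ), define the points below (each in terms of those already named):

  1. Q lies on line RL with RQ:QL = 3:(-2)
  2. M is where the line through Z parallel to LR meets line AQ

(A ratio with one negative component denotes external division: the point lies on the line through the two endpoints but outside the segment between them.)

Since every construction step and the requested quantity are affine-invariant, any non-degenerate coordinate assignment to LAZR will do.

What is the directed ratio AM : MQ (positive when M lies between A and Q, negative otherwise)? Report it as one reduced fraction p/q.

Set L = (0, 0), A = (1, 0), Z = (0, 1), R = (-3, 2); any affine frame gives the same invariant.
1. Q lies on line RL with RQ:QL = 3:(-2) ⇒ Q = (6, -4)
2. M is where the line through Z parallel to LR meets line AQ ⇒ M = (-3/2, 2)
M = A + t·(Q−A) with t = -1/2, so AM:MQ = t:(1−t) = -1/2:3/2

AM:MQ = -1/3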